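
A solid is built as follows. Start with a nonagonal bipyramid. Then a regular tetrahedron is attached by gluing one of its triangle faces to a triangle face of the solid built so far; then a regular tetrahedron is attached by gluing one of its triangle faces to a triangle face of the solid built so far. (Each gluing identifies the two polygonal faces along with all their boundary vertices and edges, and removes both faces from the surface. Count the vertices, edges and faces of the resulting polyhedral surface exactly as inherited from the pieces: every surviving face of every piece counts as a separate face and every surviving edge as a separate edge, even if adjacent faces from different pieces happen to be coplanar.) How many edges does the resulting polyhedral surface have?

33

A nonagonal bipyramid: V=11, E=27, F=18.
Attach a regular tetrahedron (V=4, E=6, F=4) along a 3-gon: merge 3 vertices and 3 edges, delete both glued faces → V=12, E=30, F=20.
Attach a regular tetrahedron (V=4, E=6, F=4) along a 3-gon: merge 3 vertices and 3 edges, delete both glued faces → V=13, E=33, F=22.
Check: V − E + F = 13 − 33 + 22 = 2.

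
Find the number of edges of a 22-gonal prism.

A prism on an n-gon has two n-gon bases and n rectangular sides: V = 2·22 = 44, E = 3·22 = 66, F = 22 + 2 = 24.

66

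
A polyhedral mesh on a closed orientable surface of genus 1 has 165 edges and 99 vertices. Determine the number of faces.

For a closed orientable surface of genus 1, χ = 2 − 2·1 = 0.
F = 0 − V + E = 0 − 99 + 165 = 66.

66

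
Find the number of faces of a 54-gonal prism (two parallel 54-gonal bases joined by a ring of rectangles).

A prism on an n-gon has two n-gon bases and n rectangular sides: V = 2·54 = 108, E = 3·54 = 162, F = 54 + 2 = 56.
Check: V − E + F = 108 − 162 + 56 = 2.

56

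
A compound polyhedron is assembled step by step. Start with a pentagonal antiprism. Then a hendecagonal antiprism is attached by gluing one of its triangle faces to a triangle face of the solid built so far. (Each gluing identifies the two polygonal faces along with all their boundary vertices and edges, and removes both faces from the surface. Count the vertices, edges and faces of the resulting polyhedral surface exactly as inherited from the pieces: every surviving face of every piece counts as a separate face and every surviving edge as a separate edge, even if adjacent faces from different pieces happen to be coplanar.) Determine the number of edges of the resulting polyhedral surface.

A pentagonal antiprism: V=10, E=20, F=12.
Attach a hendecagonal antiprism (V=22, E=44, F=24) along a 3-gon: merge 3 vertices and 3 edges, delete both glued faces → V=29, E=61, F=34.
Check: V − E + F = 29 − 61 + 34 = 2.

61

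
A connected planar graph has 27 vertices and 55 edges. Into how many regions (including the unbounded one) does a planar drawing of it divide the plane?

30

Euler's formula for a connected plane graph: V − E + F = 2, so F = 2 − 27 + 55 = 30.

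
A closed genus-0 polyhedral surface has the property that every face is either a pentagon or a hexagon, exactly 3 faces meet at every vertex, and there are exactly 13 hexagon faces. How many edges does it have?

69

Let x be the number of pentagons; then F = 13 + x.
Edge–face incidences: 2E = 6·13 + 5·x = 78 + 5x.
Every vertex has degree 3, so 3V = 2E.
Euler: V − E + F = 2 ⇒ (2E)/3 − E + (13 + x) = 2.
Multiply by 6: 2·(2E) − 3·(2E) + 6·(13 + x) = 12, i.e. 78 + 6x − (78 + 5x) = 12.
Collecting terms: x = 12.
Then 2E = 78 + 5·12 = 138, so E = 69, V = 2E/3 = 46, F = 13 + 12 = 25.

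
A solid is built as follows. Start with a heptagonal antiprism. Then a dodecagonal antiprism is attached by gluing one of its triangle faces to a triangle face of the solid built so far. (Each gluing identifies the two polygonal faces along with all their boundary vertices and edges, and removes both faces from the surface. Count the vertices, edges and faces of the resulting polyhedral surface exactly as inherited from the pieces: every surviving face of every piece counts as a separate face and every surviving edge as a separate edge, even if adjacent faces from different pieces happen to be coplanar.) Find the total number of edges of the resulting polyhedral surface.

A heptagonal antiprism: V=14, E=28, F=16.
Attach a dodecagonal antiprism (V=24, E=48, F=26) along a 3-gon: merge 3 vertices and 3 edges, delete both glued faces → V=35, E=73, F=40.
Check: V − E + F = 35 − 73 + 40 = 2.

73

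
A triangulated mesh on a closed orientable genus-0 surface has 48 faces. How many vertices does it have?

26

χ = 2 − 2·0 = 2, and every face is a triangle so 3F = 2E.
E = 3·48/2 = 72. Then V = 2 + E − F = 2 + 72 − 48 = 26.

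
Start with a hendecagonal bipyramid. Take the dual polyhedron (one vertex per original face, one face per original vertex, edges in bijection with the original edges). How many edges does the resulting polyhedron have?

33

The base solid has V = 13, E = 33, F = 22.
The dual swaps V and F and preserves E: V′ = F = 22, E′ = E = 33, F′ = V = 13.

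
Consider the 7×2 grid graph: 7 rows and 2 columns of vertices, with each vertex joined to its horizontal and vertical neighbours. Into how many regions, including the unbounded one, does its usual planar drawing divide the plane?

7

The grid has V = 7·2 = 14 vertices and E = 7·1 + 2·6 = 19 edges.
F = 2 − V + E = 2 − 14 + 19 = 7.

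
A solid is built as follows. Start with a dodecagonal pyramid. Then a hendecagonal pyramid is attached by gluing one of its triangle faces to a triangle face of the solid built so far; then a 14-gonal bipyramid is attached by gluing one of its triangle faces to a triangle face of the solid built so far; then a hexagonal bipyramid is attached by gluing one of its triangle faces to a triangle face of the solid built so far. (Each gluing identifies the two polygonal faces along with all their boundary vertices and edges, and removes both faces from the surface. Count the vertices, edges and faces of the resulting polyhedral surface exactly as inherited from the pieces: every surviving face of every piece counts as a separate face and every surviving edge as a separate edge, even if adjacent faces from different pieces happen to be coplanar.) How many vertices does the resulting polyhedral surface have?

40

A dodecagonal pyramid: V=13, E=24, F=13.
Attach a hendecagonal pyramid (V=12, E=22, F=12) along a 3-gon: merge 3 vertices and 3 edges, delete both glued faces → V=22, E=43, F=23.
Attach a 14-gonal bipyramid (V=16, E=42, F=28) along a 3-gon: merge 3 vertices and 3 edges, delete both glued faces → V=35, E=82, F=49.
Attach a hexagonal bipyramid (V=8, E=18, F=12) along a 3-gon: merge 3 vertices and 3 edges, delete both glued faces → V=40, E=97, F=59.
Check: V − E + F = 40 − 97 + 59 = 2.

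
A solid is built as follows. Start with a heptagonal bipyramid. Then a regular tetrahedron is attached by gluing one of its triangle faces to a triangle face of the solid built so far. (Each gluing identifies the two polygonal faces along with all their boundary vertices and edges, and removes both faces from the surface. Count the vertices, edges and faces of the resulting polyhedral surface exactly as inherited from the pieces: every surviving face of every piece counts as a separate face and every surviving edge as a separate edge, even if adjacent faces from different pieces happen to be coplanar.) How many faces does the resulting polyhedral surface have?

16

A heptagonal bipyramid: V=9, E=21, F=14.
Attach a regular tetrahedron (V=4, E=6, F=4) along a 3-gon: merge 3 vertices and 3 edges, delete both glued faces → V=10, E=24, F=16.
Check: V − E + F = 10 − 24 + 16 = 2.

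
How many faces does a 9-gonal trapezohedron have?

The n-trapezohedron (dual of the n-antiprism) has V = 2·9 + 2 = 20, E = 4·9 = 36, F = 2·9 = 18.

18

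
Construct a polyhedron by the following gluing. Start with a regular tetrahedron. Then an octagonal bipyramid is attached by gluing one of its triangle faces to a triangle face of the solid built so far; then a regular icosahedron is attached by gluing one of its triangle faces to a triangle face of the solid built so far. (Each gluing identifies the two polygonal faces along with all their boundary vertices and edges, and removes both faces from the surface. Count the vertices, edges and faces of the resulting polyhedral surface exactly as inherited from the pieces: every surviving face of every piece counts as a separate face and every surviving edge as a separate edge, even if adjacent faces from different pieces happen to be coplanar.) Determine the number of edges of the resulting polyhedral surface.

A regular tetrahedron: V=4, E=6, F=4.
Attach an octagonal bipyramid (V=10, E=24, F=16) along a 3-gon: merge 3 vertices and 3 edges, delete both glued faces → V=11, E=27, F=18.
Attach a regular icosahedron (V=12, E=30, F=20) along a 3-gon: merge 3 vertices and 3 edges, delete both glued faces → V=20, E=54, F=36.
Check: V − E + F = 20 − 54 + 36 = 2.

54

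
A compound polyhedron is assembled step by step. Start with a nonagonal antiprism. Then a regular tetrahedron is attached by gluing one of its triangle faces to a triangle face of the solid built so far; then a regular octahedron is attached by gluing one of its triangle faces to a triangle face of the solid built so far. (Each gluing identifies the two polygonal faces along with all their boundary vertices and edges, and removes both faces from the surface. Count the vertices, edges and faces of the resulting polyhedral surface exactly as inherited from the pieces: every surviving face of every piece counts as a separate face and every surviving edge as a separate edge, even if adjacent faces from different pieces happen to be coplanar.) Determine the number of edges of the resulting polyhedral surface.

A nonagonal antiprism: V=18, E=36, F=20.
Attach a regular tetrahedron (V=4, E=6, F=4) along a 3-gon: merge 3 vertices and 3 edges, delete both glued faces → V=19, E=39, F=22.
Attach a regular octahedron (V=6, E=12, F=8) along a 3-gon: merge 3 vertices and 3 edges, delete both glued faces → V=22, E=48, F=28.
Check: V − E + F = 22 − 48 + 28 = 2.

48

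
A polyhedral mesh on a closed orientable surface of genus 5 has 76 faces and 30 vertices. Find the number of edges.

For a closed orientable surface of genus 5, χ = 2 − 2·5 = -8.
E = V + F − (-8) = 30 + 76 − (-8) = 114.

114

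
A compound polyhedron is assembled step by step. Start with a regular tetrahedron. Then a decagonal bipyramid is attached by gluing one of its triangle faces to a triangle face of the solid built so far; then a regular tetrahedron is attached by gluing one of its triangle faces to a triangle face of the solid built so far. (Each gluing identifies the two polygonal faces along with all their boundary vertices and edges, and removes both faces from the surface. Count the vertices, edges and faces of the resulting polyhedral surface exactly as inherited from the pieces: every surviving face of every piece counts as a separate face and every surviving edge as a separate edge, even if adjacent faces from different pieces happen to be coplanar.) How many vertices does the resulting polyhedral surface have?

A regular tetrahedron: V=4, E=6, F=4.
Attach a decagonal bipyramid (V=12, E=30, F=20) along a 3-gon: merge 3 vertices and 3 edges, delete both glued faces → V=13, E=33, F=22.
Attach a regular tetrahedron (V=4, E=6, F=4) along a 3-gon: merge 3 vertices and 3 edges, delete both glued faces → V=14, E=36, F=24.
Check: V − E + F = 14 − 36 + 24 = 2.

14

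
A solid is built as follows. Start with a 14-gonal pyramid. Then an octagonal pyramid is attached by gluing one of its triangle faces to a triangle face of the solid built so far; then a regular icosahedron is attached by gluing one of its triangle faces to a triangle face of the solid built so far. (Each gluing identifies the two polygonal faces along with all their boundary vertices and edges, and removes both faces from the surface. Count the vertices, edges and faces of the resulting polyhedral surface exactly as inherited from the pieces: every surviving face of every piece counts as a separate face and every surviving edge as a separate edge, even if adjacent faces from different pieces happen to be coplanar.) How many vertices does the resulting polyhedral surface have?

A 14-gonal pyramid: V=15, E=28, F=15.
Attach an octagonal pyramid (V=9, E=16, F=9) along a 3-gon: merge 3 vertices and 3 edges, delete both glued faces → V=21, E=41, F=22.
Attach a regular icosahedron (V=12, E=30, F=20) along a 3-gon: merge 3 vertices and 3 edges, delete both glued faces → V=30, E=68, F=40.
Check: V − E + F = 30 − 68 + 40 = 2.

30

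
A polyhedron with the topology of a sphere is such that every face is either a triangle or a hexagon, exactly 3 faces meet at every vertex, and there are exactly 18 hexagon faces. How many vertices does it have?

Let x be the number of triangles; then F = 18 + x.
Edge–face incidences: 2E = 6·18 + 3·x = 108 + 3x.
Every vertex has degree 3, so 3V = 2E.
Euler: V − E + F = 2 ⇒ (2E)/3 − E + (18 + x) = 2.
Multiply by 6: 2·(2E) − 3·(2E) + 6·(18 + x) = 12, i.e. 108 + 6x − (108 + 3x) = 12.
Collecting terms: 3x = 12, so x = 4.
Then 2E = 108 + 3·4 = 120, so E = 60, V = 2E/3 = 40, F = 18 + 4 = 22.

40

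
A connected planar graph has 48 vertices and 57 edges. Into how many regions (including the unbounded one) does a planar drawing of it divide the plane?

Euler's formula for a connected plane graph: V − E + F = 2, so F = 2 − 48 + 57 = 11.

11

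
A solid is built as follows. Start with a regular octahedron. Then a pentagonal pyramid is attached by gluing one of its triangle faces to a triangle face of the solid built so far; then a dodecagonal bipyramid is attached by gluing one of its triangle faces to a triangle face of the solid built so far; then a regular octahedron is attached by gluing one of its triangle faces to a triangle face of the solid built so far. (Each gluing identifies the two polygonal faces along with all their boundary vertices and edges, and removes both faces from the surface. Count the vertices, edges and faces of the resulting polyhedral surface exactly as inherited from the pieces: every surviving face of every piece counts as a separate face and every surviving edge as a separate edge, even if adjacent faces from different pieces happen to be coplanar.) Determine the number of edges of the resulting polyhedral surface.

A regular octahedron: V=6, E=12, F=8.
Attach a pentagonal pyramid (V=6, E=10, F=6) along a 3-gon: merge 3 vertices and 3 edges, delete both glued faces → V=9, E=19, F=12.
Attach a dodecagonal bipyramid (V=14, E=36, F=24) along a 3-gon: merge 3 vertices and 3 edges, delete both glued faces → V=20, E=52, F=34.
Attach a regular octahedron (V=6, E=12, F=8) along a 3-gon: merge 3 vertices and 3 edges, delete both glued faces → V=23, E=61, F=40.
Check: V − E + F = 23 − 61 + 40 = 2.

61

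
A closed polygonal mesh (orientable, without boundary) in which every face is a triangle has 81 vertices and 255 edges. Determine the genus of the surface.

Every face is a triangle and each edge borders two faces, so 3F = 2·255, giving F = 170.
χ = V − E + F = 81 − 255 + 170 = -4.
For a closed orientable surface χ = 2 − 2g, so g = (2 − (-4))/2 = 3.

3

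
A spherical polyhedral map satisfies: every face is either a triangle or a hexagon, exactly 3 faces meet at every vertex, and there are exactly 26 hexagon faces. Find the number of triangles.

Let x be the number of triangles; then F = 26 + x.
Edge–face incidences: 2E = 6·26 + 3·x = 156 + 3x.
Every vertex has degree 3, so 3V = 2E.
Euler: V − E + F = 2 ⇒ (2E)/3 − E + (26 + x) = 2.
Multiply by 6: 2·(2E) − 3·(2E) + 6·(26 + x) = 12, i.e. 156 + 6x − (156 + 3x) = 12.
Collecting terms: 3x = 12, so x = 4.
Then 2E = 156 + 3·4 = 168, so E = 84, V = 2E/3 = 56, F = 26 + 4 = 30.

4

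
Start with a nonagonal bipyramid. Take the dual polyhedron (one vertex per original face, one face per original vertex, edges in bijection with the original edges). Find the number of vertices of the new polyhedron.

The base solid has V = 11, E = 27, F = 18.
The dual swaps V and F and preserves E: V′ = F = 18, E′ = E = 27, F′ = V = 11.

18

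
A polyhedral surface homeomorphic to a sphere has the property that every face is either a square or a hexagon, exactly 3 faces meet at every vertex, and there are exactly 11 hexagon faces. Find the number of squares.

6

Let x be the number of squares; then F = 11 + x.
Edge–face incidences: 2E = 6·11 + 4·x = 66 + 4x.
Every vertex has degree 3, so 3V = 2E.
Euler: V − E + F = 2 ⇒ (2E)/3 − E + (11 + x) = 2.
Multiply by 6: 2·(2E) − 3·(2E) + 6·(11 + x) = 12, i.e. 66 + 6x − (66 + 4x) = 12.
Collecting terms: 2x = 12, so x = 6.
Then 2E = 66 + 4·6 = 90, so E = 45, V = 2E/3 = 30, F = 11 + 6 = 17.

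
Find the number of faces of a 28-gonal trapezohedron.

56

The n-trapezohedron (dual of the n-antiprism) has V = 2·28 + 2 = 58, E = 4·28 = 112, F = 2·28 = 56.
Check: V − E + F = 58 − 112 + 56 = 2.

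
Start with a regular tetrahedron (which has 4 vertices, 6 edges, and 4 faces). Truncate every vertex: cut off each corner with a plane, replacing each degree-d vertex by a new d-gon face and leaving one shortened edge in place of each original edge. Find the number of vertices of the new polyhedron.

Truncation replaces each original edge-end by a new vertex, so V′ = 2E = 12.
Each original edge survives, and each old vertex of degree d contributes d new edges; summing degrees gives Σd = 2E, so E′ = E + 2E = 3E = 18.
Each original face survives and each original vertex becomes one new face: F′ = F + V = 8.

12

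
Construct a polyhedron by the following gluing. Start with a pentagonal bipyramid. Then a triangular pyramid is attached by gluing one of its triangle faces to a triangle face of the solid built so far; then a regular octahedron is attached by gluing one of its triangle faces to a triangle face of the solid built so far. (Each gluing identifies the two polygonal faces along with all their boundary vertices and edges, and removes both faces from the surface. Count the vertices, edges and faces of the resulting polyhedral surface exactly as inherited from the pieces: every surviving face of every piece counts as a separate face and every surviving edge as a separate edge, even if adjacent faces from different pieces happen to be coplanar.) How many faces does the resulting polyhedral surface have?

18

A pentagonal bipyramid: V=7, E=15, F=10.
Attach a triangular pyramid (V=4, E=6, F=4) along a 3-gon: merge 3 vertices and 3 edges, delete both glued faces → V=8, E=18, F=12.
Attach a regular octahedron (V=6, E=12, F=8) along a 3-gon: merge 3 vertices and 3 edges, delete both glued faces → V=11, E=27, F=18.
Check: V − E + F = 11 − 27 + 18 = 2.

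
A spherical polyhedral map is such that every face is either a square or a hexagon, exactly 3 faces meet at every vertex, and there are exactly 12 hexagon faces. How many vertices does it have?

32

Let x be the number of squares; then F = 12 + x.
Edge–face incidences: 2E = 6·12 + 4·x = 72 + 4x.
Every vertex has degree 3, so 3V = 2E.
Euler: V − E + F = 2 ⇒ (2E)/3 − E + (12 + x) = 2.
Multiply by 6: 2·(2E) − 3·(2E) + 6·(12 + x) = 12, i.e. 72 + 6x − (72 + 4x) = 12.
Collecting terms: 2x = 12, so x = 6.
Then 2E = 72 + 4·6 = 96, so E = 48, V = 2E/3 = 32, F = 12 + 6 = 18.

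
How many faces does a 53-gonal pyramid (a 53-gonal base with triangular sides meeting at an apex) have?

54

A pyramid on an n-gon base has one n-gon and n triangles: V = 53 + 1 = 54, E = 2·53 = 106, F = 53 + 1 = 54.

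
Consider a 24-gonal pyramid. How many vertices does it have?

A pyramid on an n-gon base has one n-gon and n triangles: V = 24 + 1 = 25, E = 2·24 = 48, F = 24 + 1 = 25.
Check: V − E + F = 25 − 48 + 25 = 2.

25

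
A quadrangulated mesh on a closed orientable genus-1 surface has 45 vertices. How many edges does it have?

χ = 2 − 2·1 = 0, and every face is a square so 4F = 2E.
V − E + F = 0 with E = 4F/2 gives 45 − (4/2 − 1)·F = 0, so F = 45 and E = 90.

90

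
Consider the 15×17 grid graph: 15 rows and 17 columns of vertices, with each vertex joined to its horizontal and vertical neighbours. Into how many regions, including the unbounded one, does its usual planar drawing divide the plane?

225

The grid has V = 15·17 = 255 vertices and E = 15·16 + 17·14 = 478 edges.
F = 2 − V + E = 2 − 255 + 478 = 225.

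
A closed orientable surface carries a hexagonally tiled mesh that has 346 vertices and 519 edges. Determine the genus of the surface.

Every face is a hexagon and each edge borders two faces, so 6F = 2·519, giving F = 173.
χ = V − E + F = 346 − 519 + 173 = 0.
For a closed orientable surface χ = 2 − 2g, so g = (2 − (0))/2 = 1.

1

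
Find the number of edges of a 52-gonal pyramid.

104

A pyramid on an n-gon base has one n-gon and n triangles: V = 52 + 1 = 53, E = 2·52 = 104, F = 52 + 1 = 53.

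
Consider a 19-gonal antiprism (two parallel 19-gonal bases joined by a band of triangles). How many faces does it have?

40

An antiprism on an n-gon has two n-gon caps and 2n triangles: V = 2·19 = 38, E = 4·19 = 76, F = 2·19 + 2 = 40.
Check: V − E + F = 38 − 76 + 40 = 2.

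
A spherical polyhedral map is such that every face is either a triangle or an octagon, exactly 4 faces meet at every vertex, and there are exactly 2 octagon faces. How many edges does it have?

Let x be the number of triangles; then F = 2 + x.
Edge–face incidences: 2E = 8·2 + 3·x = 16 + 3x.
Every vertex has degree 4, so 4V = 2E.
Euler: V − E + F = 2 ⇒ (2E)/4 − E + (2 + x) = 2.
Multiply by 8: 2·(2E) − 4·(2E) + 8·(2 + x) = 16, i.e. 16 + 8x − 2·(16 + 3x) = 16.
Collecting terms: 2x − 16 = 16, so 2x = 32, so x = 16.
Then 2E = 16 + 3·16 = 64, so E = 32, V = 2E/4 = 16, F = 2 + 16 = 18.

32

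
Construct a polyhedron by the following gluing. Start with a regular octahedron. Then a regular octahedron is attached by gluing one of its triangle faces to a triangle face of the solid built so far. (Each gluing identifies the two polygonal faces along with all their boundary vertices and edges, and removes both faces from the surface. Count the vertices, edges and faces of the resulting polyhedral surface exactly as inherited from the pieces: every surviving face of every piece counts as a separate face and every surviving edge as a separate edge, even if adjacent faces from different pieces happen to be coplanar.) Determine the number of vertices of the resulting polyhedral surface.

A regular octahedron: V=6, E=12, F=8.
Attach a regular octahedron (V=6, E=12, F=8) along a 3-gon: merge 3 vertices and 3 edges, delete both glued faces → V=9, E=21, F=14.
Check: V − E + F = 9 − 21 + 14 = 2.

9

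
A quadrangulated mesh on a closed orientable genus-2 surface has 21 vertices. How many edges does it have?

46

χ = 2 − 2·2 = -2, and every face is a square so 4F = 2E.
V − E + F = -2 with E = 4F/2 gives 21 − (4/2 − 1)·F = -2, so F = 23 and E = 46.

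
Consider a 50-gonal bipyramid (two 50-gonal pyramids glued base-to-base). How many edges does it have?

150

A bipyramid over an n-gon has 2n triangular faces and n + 2 vertices: V = 50 + 2 = 52, E = 3·50 = 150, F = 2·50 = 100.
Check: V − E + F = 52 − 150 + 100 = 2.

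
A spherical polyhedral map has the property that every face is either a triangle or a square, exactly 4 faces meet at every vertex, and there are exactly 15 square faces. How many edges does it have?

42

Let x be the number of triangles; then F = 15 + x.
Edge–face incidences: 2E = 4·15 + 3·x = 60 + 3x.
Every vertex has degree 4, so 4V = 2E.
Euler: V − E + F = 2 ⇒ (2E)/4 − E + (15 + x) = 2.
Multiply by 8: 2·(2E) − 4·(2E) + 8·(15 + x) = 16, i.e. 120 + 8x − 2·(60 + 3x) = 16.
Collecting terms: 2x = 16, so x = 8.
Then 2E = 60 + 3·8 = 84, so E = 42, V = 2E/4 = 21, F = 15 + 8 = 23.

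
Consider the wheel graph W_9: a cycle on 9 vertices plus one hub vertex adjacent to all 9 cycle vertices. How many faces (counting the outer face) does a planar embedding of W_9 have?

10

W_9 has V = 9 + 1 = 10 vertices and E = 2·9 = 18 edges.
By Euler's formula F = 2 − V + E = 2 − 10 + 18 = 10.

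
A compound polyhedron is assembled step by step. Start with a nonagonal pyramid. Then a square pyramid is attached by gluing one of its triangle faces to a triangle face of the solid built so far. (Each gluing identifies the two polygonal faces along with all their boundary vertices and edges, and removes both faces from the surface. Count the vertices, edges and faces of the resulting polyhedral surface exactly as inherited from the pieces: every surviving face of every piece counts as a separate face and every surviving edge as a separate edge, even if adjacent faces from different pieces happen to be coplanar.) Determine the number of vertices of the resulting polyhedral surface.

12

A nonagonal pyramid: V=10, E=18, F=10.
Attach a square pyramid (V=5, E=8, F=5) along a 3-gon: merge 3 vertices and 3 edges, delete both glued faces → V=12, E=23, F=13.
Check: V − E + F = 12 − 23 + 13 = 2.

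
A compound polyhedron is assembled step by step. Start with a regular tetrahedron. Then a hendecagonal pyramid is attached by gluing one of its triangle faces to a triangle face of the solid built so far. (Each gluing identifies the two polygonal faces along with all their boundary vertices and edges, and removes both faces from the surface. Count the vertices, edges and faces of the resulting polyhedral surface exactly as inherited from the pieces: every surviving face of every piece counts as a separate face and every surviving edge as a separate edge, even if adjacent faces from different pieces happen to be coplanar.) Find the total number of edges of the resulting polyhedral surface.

25

A regular tetrahedron: V=4, E=6, F=4.
Attach a hendecagonal pyramid (V=12, E=22, F=12) along a 3-gon: merge 3 vertices and 3 edges, delete both glued faces → V=13, E=25, F=14.
Check: V − E + F = 13 − 25 + 14 = 2.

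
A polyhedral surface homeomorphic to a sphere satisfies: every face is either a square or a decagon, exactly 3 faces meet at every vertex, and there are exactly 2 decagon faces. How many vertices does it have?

Let x be the number of squares; then F = 2 + x.
Edge–face incidences: 2E = 10·2 + 4·x = 20 + 4x.
Every vertex has degree 3, so 3V = 2E.
Euler: V − E + F = 2 ⇒ (2E)/3 − E + (2 + x) = 2.
Multiply by 6: 2·(2E) − 3·(2E) + 6·(2 + x) = 12, i.e. 12 + 6x − (20 + 4x) = 12.
Collecting terms: 2x − 8 = 12, so 2x = 20, so x = 10.
Then 2E = 20 + 4·10 = 60, so E = 30, V = 2E/3 = 20, F = 2 + 10 = 12.

20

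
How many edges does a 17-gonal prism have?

A prism on an n-gon has two n-gon bases and n rectangular sides: V = 2·17 = 34, E = 3·17 = 51, F = 17 + 2 = 19.

51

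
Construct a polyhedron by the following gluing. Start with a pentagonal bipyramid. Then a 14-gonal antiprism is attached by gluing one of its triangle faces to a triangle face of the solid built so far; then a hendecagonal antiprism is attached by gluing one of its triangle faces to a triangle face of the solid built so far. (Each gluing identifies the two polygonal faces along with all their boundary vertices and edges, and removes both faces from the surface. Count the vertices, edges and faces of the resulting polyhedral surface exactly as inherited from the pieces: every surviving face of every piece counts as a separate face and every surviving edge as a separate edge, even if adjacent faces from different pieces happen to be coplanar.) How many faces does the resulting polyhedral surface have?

60

A pentagonal bipyramid: V=7, E=15, F=10.
Attach a 14-gonal antiprism (V=28, E=56, F=30) along a 3-gon: merge 3 vertices and 3 edges, delete both glued faces → V=32, E=68, F=38.
Attach a hendecagonal antiprism (V=22, E=44, F=24) along a 3-gon: merge 3 vertices and 3 edges, delete both glued faces → V=51, E=109, F=60.
Check: V − E + F = 51 − 109 + 60 = 2.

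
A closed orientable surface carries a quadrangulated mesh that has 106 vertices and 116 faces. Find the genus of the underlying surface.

Every face is a square, so 2E = 4·116 = 464, giving E = 232.
χ = V − E + F = 106 − 232 + 116 = -10.
For a closed orientable surface χ = 2 − 2g, so g = (2 − (-10))/2 = 6.

6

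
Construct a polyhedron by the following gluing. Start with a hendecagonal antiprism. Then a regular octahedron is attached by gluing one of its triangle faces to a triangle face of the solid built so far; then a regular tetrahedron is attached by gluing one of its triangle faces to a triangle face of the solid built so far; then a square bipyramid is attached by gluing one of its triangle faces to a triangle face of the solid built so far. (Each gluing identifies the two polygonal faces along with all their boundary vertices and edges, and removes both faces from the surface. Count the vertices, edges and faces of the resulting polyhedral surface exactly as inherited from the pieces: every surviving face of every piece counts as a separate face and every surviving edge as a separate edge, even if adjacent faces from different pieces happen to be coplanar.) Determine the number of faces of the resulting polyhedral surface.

38

A hendecagonal antiprism: V=22, E=44, F=24.
Attach a regular octahedron (V=6, E=12, F=8) along a 3-gon: merge 3 vertices and 3 edges, delete both glued faces → V=25, E=53, F=30.
Attach a regular tetrahedron (V=4, E=6, F=4) along a 3-gon: merge 3 vertices and 3 edges, delete both glued faces → V=26, E=56, F=32.
Attach a square bipyramid (V=6, E=12, F=8) along a 3-gon: merge 3 vertices and 3 edges, delete both glued faces → V=29, E=65, F=38.
Check: V − E + F = 29 − 65 + 38 = 2.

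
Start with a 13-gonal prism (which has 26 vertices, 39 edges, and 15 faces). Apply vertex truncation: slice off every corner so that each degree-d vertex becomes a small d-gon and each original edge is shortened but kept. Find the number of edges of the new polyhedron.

117

Truncation replaces each original edge-end by a new vertex, so V′ = 2E = 78.
Each original edge survives, and each old vertex of degree d contributes d new edges; summing degrees gives Σd = 2E, so E′ = E + 2E = 3E = 117.
Each original face survives and each original vertex becomes one new face: F′ = F + V = 41.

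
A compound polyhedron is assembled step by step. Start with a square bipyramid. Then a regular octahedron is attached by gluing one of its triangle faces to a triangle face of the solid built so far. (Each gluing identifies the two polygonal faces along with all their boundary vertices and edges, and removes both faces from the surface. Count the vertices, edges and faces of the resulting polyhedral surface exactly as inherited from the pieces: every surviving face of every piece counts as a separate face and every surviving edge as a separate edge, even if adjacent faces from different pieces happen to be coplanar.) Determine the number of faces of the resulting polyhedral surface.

14

A square bipyramid: V=6, E=12, F=8.
Attach a regular octahedron (V=6, E=12, F=8) along a 3-gon: merge 3 vertices and 3 edges, delete both glued faces → V=9, E=21, F=14.
Check: V − E + F = 9 − 21 + 14 = 2.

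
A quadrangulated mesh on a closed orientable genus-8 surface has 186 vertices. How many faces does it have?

χ = 2 − 2·8 = -14, and every face is a square so 4F = 2E.
V − E + F = -14 with E = 4F/2 gives 186 − (4/2 − 1)·F = -14, so F = 200 and E = 400.

200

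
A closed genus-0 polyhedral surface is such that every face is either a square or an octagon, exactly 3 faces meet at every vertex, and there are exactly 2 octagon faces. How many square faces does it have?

Let x be the number of squares; then F = 2 + x.
Edge–face incidences: 2E = 8·2 + 4·x = 16 + 4x.
Every vertex has degree 3, so 3V = 2E.
Euler: V − E + F = 2 ⇒ (2E)/3 − E + (2 + x) = 2.
Multiply by 6: 2·(2E) − 3·(2E) + 6·(2 + x) = 12, i.e. 12 + 6x − (16 + 4x) = 12.
Collecting terms: 2x − 4 = 12, so 2x = 16, so x = 8.
Then 2E = 16 + 4·8 = 48, so E = 24, V = 2E/3 = 16, F = 2 + 8 = 10.

8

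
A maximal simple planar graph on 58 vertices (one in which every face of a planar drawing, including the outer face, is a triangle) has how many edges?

In a plane triangulation 3F = 2E and V − E + F = 2, so E = 3V − 6 = 3·58 − 6 = 168.

168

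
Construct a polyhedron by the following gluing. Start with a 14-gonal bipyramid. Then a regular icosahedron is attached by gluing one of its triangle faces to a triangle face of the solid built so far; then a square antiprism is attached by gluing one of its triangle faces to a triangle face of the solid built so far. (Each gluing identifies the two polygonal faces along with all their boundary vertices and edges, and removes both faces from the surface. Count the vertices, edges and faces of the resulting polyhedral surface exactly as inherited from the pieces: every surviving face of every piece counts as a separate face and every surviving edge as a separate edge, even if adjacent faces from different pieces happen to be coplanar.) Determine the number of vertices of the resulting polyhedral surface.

A 14-gonal bipyramid: V=16, E=42, F=28.
Attach a regular icosahedron (V=12, E=30, F=20) along a 3-gon: merge 3 vertices and 3 edges, delete both glued faces → V=25, E=69, F=46.
Attach a square antiprism (V=8, E=16, F=10) along a 3-gon: merge 3 vertices and 3 edges, delete both glued faces → V=30, E=82, F=54.
Check: V − E + F = 30 − 82 + 54 = 2.

30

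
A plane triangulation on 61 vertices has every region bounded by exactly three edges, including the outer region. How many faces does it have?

118

In a plane triangulation 3F = 2E and V − E + F = 2, so F = 2V − 4 = 2·61 − 4 = 118.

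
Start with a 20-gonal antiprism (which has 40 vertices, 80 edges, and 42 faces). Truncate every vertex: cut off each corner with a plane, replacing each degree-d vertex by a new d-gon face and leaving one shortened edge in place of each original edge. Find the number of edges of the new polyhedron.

Truncation replaces each original edge-end by a new vertex, so V′ = 2E = 160.
Each original edge survives, and each old vertex of degree d contributes d new edges; summing degrees gives Σd = 2E, so E′ = E + 2E = 3E = 240.
Each original face survives and each original vertex becomes one new face: F′ = F + V = 82.

240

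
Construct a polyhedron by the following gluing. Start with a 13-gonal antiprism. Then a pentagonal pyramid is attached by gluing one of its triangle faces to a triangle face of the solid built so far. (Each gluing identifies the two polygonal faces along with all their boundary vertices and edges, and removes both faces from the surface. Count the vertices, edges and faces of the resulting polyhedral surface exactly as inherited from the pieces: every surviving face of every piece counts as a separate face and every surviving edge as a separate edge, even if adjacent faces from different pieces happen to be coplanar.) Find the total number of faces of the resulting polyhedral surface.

32

A 13-gonal antiprism: V=26, E=52, F=28.
Attach a pentagonal pyramid (V=6, E=10, F=6) along a 3-gon: merge 3 vertices and 3 edges, delete both glued faces → V=29, E=59, F=32.
Check: V − E + F = 29 − 59 + 32 = 2.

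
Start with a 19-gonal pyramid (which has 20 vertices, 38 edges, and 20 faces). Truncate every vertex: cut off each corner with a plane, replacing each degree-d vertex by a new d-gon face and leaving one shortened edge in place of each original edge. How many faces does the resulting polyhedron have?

Truncation replaces each original edge-end by a new vertex, so V′ = 2E = 76.
Each original edge survives, and each old vertex of degree d contributes d new edges; summing degrees gives Σd = 2E, so E′ = E + 2E = 3E = 114.
Each original face survives and each original vertex becomes one new face: F′ = F + V = 40.

40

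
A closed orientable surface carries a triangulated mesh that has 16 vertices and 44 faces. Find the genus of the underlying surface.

4

Every face is a triangle, so 2E = 3·44 = 132, giving E = 66.
χ = V − E + F = 16 − 66 + 44 = -6.
For a closed orientable surface χ = 2 − 2g, so g = (2 − (-6))/2 = 4.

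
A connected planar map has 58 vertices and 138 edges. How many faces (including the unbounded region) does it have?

82

Euler's formula for a connected plane graph: V − E + F = 2, so F = 2 − 58 + 138 = 82.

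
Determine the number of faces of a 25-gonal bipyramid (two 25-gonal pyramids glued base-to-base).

A bipyramid over an n-gon has 2n triangular faces and n + 2 vertices: V = 25 + 2 = 27, E = 3·25 = 75, F = 2·25 = 50.

50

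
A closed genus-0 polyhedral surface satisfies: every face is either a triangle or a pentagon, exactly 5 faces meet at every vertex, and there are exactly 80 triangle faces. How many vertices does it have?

Let x be the number of pentagons; then F = 80 + x.
Edge–face incidences: 2E = 3·80 + 5·x = 240 + 5x.
Every vertex has degree 5, so 5V = 2E.
Euler: V − E + F = 2 ⇒ (2E)/5 − E + (80 + x) = 2.
Multiply by 10: 2·(2E) − 5·(2E) + 10·(80 + x) = 20, i.e. 800 + 10x − 3·(240 + 5x) = 20.
Collecting terms: −5x + 80 = 20, so −5x = −60, so x = 12.
Then 2E = 240 + 5·12 = 300, so E = 150, V = 2E/5 = 60, F = 80 + 12 = 92.

60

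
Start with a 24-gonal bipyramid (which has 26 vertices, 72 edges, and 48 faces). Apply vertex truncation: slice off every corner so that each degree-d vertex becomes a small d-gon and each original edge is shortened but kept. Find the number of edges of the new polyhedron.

Truncation replaces each original edge-end by a new vertex, so V′ = 2E = 144.
Each original edge survives, and each old vertex of degree d contributes d new edges; summing degrees gives Σd = 2E, so E′ = E + 2E = 3E = 216.
Each original face survives and each original vertex becomes one new face: F′ = F + V = 74.

216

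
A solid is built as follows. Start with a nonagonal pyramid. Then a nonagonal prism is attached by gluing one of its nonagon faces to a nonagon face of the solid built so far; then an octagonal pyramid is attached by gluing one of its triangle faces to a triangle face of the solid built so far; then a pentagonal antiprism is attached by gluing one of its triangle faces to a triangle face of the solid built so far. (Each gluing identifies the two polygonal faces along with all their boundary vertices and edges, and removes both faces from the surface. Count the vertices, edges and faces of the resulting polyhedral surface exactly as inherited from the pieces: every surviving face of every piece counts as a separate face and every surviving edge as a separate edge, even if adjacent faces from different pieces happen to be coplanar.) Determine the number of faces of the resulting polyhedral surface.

36

A nonagonal pyramid: V=10, E=18, F=10.
Attach a nonagonal prism (V=18, E=27, F=11) along a 9-gon: merge 9 vertices and 9 edges, delete both glued faces → V=19, E=36, F=19.
Attach an octagonal pyramid (V=9, E=16, F=9) along a 3-gon: merge 3 vertices and 3 edges, delete both glued faces → V=25, E=49, F=26.
Attach a pentagonal antiprism (V=10, E=20, F=12) along a 3-gon: merge 3 vertices and 3 edges, delete both glued faces → V=32, E=66, F=36.
Check: V − E + F = 32 − 66 + 36 = 2.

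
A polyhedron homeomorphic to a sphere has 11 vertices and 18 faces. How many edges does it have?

Here V − E + F = 2.
E = V + F − (2) = 11 + 18 − (2) = 27.

27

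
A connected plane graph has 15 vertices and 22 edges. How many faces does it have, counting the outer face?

9

Euler's formula for a connected plane graph: V − E + F = 2, so F = 2 − 15 + 22 = 9.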